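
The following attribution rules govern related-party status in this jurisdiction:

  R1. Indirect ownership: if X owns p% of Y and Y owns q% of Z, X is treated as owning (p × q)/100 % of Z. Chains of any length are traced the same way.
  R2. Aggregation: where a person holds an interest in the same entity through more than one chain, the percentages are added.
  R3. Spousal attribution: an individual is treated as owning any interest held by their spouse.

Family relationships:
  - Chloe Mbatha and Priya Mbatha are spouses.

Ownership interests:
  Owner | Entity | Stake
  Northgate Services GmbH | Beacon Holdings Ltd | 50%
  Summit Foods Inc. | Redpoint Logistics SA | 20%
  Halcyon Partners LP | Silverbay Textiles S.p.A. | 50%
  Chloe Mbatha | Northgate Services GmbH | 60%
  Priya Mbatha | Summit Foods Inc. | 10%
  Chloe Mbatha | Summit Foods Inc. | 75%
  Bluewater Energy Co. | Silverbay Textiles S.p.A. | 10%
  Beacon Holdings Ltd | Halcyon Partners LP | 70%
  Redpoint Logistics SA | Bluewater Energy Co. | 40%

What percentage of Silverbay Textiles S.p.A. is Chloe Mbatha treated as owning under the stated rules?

By spousal attribution (R3), Chloe Mbatha is treated as also owning Priya Mbatha's interest in Summit Foods Inc, giving 75% + 10% = 85%.
Chain via Northgate Services GmbH → Beacon Holdings Ltd → Halcyon Partners LP (R1): 60% × 50% × 70% × 50% = 10.5% of Silverbay Textiles S.p.A.
Chain via Summit Foods Inc. → Redpoint Logistics SA → Bluewater Energy Co. (R1): 85% × 20% × 40% × 10% = 0.68% of Silverbay Textiles S.p.A.
Aggregating (R2): 10.5% + 0.68% = 11.18%.

11.18%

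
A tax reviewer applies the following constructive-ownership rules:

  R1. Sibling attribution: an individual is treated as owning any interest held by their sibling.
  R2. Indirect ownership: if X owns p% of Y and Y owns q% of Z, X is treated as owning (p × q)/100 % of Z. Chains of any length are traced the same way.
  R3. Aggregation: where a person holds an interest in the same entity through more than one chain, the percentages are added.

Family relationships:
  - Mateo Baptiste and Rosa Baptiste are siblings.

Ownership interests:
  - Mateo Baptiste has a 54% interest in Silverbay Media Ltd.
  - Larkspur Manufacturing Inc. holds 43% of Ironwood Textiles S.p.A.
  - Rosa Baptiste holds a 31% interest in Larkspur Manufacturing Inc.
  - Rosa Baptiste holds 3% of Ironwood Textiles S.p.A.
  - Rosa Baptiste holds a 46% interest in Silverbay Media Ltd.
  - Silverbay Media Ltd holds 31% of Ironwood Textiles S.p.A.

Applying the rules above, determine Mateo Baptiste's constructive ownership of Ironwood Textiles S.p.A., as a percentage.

By sibling attribution (R1), Mateo Baptiste is treated as also owning Rosa Baptiste's interest in Silverbay Media Ltd, giving 54% + 46% = 100%.
By sibling attribution (R1), Mateo Baptiste is treated as owning Rosa Baptiste's 31% interest in Larkspur Manufacturing Inc.
By sibling attribution (R1), Mateo Baptiste is treated as owning Rosa Baptiste's 3% interest in Ironwood Textiles S.p.A.
Chain via Silverbay Media Ltd (R2): 100% × 31% = 31% of Ironwood Textiles S.p.A.
Chain via Larkspur Manufacturing Inc. (R2): 31% × 43% = 13.33% of Ironwood Textiles S.p.A.
Direct interest in Ironwood Textiles S.p.A: 3%.
Aggregating (R3): 31% + 13.33% + 3% = 47.33%.

47.33%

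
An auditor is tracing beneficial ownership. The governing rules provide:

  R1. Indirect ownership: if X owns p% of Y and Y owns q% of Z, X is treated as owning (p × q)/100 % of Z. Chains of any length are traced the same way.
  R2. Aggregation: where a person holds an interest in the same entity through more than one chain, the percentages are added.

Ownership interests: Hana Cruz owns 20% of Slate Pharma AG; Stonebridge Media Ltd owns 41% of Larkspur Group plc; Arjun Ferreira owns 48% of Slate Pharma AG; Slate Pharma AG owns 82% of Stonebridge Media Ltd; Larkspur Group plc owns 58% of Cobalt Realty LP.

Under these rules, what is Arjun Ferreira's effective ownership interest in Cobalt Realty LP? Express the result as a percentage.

Chain via Slate Pharma AG → Stonebridge Media Ltd → Larkspur Group plc (R1): 48% × 82% × 41% × 58% = 9.359808% of Cobalt Realty LP.

9.359808%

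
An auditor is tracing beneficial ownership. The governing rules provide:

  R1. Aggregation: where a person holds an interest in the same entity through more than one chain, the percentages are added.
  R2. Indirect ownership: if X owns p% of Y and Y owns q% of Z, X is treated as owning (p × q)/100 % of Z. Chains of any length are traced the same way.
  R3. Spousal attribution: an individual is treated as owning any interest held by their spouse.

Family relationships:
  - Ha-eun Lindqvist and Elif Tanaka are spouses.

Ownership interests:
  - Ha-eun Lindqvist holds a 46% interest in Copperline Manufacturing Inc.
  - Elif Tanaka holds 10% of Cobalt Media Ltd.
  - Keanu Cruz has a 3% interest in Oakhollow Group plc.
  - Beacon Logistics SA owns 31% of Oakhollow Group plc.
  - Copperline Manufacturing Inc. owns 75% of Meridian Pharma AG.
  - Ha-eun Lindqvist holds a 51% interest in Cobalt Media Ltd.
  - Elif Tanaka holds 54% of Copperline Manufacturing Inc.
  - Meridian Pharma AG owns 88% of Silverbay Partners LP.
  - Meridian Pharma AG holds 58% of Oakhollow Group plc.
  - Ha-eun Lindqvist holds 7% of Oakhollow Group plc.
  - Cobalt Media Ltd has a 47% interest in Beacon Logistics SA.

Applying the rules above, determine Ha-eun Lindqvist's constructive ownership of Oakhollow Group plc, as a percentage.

By spousal attribution (R3), Ha-eun Lindqvist is treated as also owning Elif Tanaka's interest in Cobalt Media Ltd, giving 51% + 10% = 61%.
By spousal attribution (R3), Ha-eun Lindqvist is treated as also owning Elif Tanaka's interest in Copperline Manufacturing Inc, giving 46% + 54% = 100%.
Chain via Cobalt Media Ltd → Beacon Logistics SA (R2): 61% × 47% × 31% = 8.8877% of Oakhollow Group plc.
Chain via Copperline Manufacturing Inc. → Meridian Pharma AG (R2): 100% × 75% × 58% = 43.5% of Oakhollow Group plc.
Direct interest in Oakhollow Group plc: 7%.
Aggregating (R1): 8.8877% + 43.5% + 7% = 59.3877%.

59.3877%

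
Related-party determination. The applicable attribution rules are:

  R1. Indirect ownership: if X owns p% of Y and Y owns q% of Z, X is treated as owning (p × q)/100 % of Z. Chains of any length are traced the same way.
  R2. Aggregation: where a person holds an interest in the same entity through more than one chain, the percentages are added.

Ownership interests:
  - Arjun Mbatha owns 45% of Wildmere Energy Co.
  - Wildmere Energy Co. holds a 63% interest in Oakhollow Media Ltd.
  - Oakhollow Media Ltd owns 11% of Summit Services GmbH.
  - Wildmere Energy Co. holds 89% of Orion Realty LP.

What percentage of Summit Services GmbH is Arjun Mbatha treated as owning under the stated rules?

Chain via Wildmere Energy Co. → Oakhollow Media Ltd (R1): 45% × 63% × 11% = 3.1185% of Summit Services GmbH.

3.1185%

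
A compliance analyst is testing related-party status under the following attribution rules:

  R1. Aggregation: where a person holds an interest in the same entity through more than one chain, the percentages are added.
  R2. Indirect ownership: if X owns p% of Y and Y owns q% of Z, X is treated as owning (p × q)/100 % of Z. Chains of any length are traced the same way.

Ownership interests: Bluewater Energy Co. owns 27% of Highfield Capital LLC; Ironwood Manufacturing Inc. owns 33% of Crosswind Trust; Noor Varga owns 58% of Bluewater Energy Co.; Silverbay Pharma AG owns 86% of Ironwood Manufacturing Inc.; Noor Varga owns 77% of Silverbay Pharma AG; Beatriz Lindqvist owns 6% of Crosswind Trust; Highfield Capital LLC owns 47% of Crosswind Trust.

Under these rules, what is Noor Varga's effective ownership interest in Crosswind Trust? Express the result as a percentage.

29.2128%

Chain via Silverbay Pharma AG → Ironwood Manufacturing Inc. (R2): 77% × 86% × 33% = 21.8526% of Crosswind Trust.
Chain via Bluewater Energy Co. → Highfield Capital LLC (R2): 58% × 27% × 47% = 7.3602% of Crosswind Trust.
Aggregating (R1): 21.8526% + 7.3602% = 29.2128%.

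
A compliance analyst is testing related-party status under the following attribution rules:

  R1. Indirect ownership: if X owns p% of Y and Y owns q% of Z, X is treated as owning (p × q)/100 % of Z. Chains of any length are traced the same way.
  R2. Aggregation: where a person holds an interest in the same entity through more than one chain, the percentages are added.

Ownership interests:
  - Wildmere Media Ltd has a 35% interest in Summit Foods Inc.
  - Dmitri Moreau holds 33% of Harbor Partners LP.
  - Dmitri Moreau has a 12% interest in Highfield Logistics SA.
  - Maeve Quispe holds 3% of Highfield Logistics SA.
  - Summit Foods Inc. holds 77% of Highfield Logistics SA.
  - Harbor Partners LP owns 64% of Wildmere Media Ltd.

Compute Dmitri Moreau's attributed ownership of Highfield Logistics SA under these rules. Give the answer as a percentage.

Chain via Harbor Partners LP → Wildmere Media Ltd → Summit Foods Inc. (R1): 33% × 64% × 35% × 77% = 5.69184% of Highfield Logistics SA.
Direct interest in Highfield Logistics SA: 12%.
Aggregating (R2): 5.69184% + 12% = 17.69184%.

17.69184%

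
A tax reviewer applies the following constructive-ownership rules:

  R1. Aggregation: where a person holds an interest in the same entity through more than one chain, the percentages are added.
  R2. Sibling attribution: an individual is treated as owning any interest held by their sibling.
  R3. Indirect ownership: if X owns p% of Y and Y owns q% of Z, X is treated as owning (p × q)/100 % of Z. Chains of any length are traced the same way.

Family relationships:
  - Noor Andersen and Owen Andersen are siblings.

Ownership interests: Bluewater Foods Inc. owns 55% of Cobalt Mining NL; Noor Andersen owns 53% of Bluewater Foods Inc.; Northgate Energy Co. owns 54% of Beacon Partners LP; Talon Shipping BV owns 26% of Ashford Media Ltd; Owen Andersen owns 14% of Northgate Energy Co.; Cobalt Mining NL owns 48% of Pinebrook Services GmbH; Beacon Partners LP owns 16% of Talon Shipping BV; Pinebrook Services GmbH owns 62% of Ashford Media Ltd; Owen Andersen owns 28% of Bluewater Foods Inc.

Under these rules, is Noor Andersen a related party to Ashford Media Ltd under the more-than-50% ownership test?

By sibling attribution (R2), Noor Andersen is treated as also owning Owen Andersen's interest in Bluewater Foods Inc, giving 53% + 28% = 81%.
By sibling attribution (R2), Noor Andersen is treated as owning Owen Andersen's 14% interest in Northgate Energy Co.
Chain via Bluewater Foods Inc. → Cobalt Mining NL → Pinebrook Services GmbH (R3): 81% × 55% × 48% × 62% = 13.25808% of Ashford Media Ltd.
Chain via Northgate Energy Co. → Beacon Partners LP → Talon Shipping BV (R3): 14% × 54% × 16% × 26% = 0.314496% of Ashford Media Ltd.
Aggregating (R1): 13.25808% + 0.314496% = 13.572576%.
13.572576% does not exceed the 50% threshold, so Noor is not a related party to Ashford Media Ltd.

No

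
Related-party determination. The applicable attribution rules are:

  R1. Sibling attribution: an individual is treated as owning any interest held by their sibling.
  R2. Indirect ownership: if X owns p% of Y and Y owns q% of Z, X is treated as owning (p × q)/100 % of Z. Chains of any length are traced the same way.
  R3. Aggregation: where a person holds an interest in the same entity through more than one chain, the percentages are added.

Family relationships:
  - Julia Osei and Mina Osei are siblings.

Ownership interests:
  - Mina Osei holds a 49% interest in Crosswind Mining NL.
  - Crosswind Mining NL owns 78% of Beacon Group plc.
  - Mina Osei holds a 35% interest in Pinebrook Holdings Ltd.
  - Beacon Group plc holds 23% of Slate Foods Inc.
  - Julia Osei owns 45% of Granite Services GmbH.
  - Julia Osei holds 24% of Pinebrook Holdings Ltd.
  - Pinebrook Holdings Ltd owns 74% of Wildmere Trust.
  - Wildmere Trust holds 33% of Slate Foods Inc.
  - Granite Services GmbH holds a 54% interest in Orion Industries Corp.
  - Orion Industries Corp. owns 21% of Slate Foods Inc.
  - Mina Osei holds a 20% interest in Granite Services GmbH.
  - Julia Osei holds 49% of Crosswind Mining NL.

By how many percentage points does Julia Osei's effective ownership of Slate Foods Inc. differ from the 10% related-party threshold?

29.36

By sibling attribution (R1), Julia Osei is treated as also owning Mina Osei's interest in Pinebrook Holdings Ltd, giving 24% + 35% = 59%.
By sibling attribution (R1), Julia Osei is treated as also owning Mina Osei's interest in Granite Services GmbH, giving 45% + 20% = 65%.
By sibling attribution (R1), Julia Osei is treated as also owning Mina Osei's interest in Crosswind Mining NL, giving 49% + 49% = 98%.
Chain via Pinebrook Holdings Ltd → Wildmere Trust (R2): 59% × 74% × 33% = 14.4078% of Slate Foods Inc.
Chain via Granite Services GmbH → Orion Industries Corp. (R2): 65% × 54% × 21% = 7.371% of Slate Foods Inc.
Chain via Crosswind Mining NL → Beacon Group plc (R2): 98% × 78% × 23% = 17.5812% of Slate Foods Inc.
Aggregating (R3): 14.4078% + 7.371% + 17.5812% = 39.36%.
39.36% exceeds the 10% threshold by 29.36 percentage points.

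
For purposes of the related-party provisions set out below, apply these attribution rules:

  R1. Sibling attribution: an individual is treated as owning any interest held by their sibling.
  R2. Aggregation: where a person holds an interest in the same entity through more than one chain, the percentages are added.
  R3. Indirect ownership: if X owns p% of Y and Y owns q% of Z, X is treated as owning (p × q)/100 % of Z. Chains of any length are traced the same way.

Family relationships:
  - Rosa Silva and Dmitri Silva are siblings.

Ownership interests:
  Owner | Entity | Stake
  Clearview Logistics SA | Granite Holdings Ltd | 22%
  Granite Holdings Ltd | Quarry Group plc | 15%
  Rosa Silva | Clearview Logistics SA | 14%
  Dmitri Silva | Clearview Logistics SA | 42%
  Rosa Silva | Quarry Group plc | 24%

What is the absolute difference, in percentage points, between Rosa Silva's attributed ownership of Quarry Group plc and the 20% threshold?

By sibling attribution (R1), Rosa Silva is treated as also owning Dmitri Silva's interest in Clearview Logistics SA, giving 14% + 42% = 56%.
Chain via Clearview Logistics SA → Granite Holdings Ltd (R3): 56% × 22% × 15% = 1.848% of Quarry Group plc.
Direct interest in Quarry Group plc: 24%.
Aggregating (R2): 1.848% + 24% = 25.848%.
25.848% exceeds the 20% threshold by 5.848 percentage points.

5.848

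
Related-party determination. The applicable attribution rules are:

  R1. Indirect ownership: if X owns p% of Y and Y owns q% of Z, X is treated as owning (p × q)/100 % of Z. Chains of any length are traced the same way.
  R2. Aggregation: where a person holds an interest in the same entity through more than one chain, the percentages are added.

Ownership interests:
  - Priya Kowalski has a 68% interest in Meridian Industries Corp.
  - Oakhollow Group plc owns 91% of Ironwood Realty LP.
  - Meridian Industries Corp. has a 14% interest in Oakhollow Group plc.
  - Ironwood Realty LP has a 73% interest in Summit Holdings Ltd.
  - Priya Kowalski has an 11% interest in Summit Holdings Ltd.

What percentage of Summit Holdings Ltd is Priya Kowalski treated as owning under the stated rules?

Chain via Meridian Industries Corp. → Oakhollow Group plc → Ironwood Realty LP (R1): 68% × 14% × 91% × 73% = 6.324136% of Summit Holdings Ltd.
Direct interest in Summit Holdings Ltd: 11%.
Aggregating (R2): 6.324136% + 11% = 17.324136%.

17.324136%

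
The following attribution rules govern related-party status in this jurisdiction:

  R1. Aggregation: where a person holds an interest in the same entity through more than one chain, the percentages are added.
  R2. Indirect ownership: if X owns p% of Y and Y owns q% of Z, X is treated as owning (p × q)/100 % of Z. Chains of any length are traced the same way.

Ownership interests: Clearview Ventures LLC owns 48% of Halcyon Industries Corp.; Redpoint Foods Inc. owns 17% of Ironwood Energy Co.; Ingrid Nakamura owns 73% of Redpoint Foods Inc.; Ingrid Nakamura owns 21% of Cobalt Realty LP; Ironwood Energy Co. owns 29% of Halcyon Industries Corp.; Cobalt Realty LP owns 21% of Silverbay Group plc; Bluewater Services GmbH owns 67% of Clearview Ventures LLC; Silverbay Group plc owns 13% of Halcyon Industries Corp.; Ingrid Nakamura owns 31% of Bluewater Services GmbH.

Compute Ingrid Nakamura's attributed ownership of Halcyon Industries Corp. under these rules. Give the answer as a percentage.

Chain via Redpoint Foods Inc. → Ironwood Energy Co. (R2): 73% × 17% × 29% = 3.5989% of Halcyon Industries Corp.
Chain via Bluewater Services GmbH → Clearview Ventures LLC (R2): 31% × 67% × 48% = 9.9696% of Halcyon Industries Corp.
Chain via Cobalt Realty LP → Silverbay Group plc (R2): 21% × 21% × 13% = 0.5733% of Halcyon Industries Corp.
Aggregating (R1): 3.5989% + 9.9696% + 0.5733% = 14.1418%.

14.1418%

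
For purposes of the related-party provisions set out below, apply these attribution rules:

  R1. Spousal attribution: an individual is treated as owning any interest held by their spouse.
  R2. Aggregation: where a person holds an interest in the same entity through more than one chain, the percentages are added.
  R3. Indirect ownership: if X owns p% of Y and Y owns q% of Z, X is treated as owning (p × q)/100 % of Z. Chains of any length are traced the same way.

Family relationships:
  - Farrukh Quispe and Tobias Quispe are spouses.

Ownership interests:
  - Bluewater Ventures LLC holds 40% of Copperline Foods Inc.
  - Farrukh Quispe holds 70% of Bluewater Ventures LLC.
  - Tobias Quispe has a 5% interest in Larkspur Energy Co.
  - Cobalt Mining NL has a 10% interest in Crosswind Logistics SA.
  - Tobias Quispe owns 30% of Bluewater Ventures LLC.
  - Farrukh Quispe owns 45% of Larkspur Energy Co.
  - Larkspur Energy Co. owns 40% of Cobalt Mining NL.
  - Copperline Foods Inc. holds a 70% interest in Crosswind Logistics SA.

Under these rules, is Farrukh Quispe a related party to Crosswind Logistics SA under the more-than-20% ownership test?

Yes

By spousal attribution (R1), Farrukh Quispe is treated as also owning Tobias Quispe's interest in Larkspur Energy Co, giving 45% + 5% = 50%.
By spousal attribution (R1), Farrukh Quispe is treated as also owning Tobias Quispe's interest in Bluewater Ventures LLC, giving 70% + 30% = 100%.
Chain via Larkspur Energy Co. → Cobalt Mining NL (R3): 50% × 40% × 10% = 2% of Crosswind Logistics SA.
Chain via Bluewater Ventures LLC → Copperline Foods Inc. (R3): 100% × 40% × 70% = 28% of Crosswind Logistics SA.
Aggregating (R2): 2% + 28% = 30%.
30% exceeds the 20% threshold, so Farrukh is a related party to Crosswind Logistics SA.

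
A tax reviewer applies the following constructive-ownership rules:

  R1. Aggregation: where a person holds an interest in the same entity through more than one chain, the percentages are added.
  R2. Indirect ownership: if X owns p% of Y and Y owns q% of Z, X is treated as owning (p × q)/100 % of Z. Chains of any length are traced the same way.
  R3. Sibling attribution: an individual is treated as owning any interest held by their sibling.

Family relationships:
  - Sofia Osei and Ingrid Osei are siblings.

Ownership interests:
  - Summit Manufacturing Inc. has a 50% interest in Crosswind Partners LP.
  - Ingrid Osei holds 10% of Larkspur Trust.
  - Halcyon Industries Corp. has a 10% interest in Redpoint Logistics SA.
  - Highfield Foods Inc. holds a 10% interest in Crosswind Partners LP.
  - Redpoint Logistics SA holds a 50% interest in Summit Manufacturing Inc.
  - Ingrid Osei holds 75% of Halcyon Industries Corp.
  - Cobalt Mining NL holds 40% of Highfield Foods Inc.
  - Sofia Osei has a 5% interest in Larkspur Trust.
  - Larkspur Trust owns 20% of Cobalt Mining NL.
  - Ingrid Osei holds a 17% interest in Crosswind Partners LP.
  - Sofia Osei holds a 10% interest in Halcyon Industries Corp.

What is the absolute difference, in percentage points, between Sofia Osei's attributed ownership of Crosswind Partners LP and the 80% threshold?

By sibling attribution (R3), Sofia Osei is treated as also owning Ingrid Osei's interest in Larkspur Trust, giving 5% + 10% = 15%.
By sibling attribution (R3), Sofia Osei is treated as also owning Ingrid Osei's interest in Halcyon Industries Corp, giving 10% + 75% = 85%.
By sibling attribution (R3), Sofia Osei is treated as owning Ingrid Osei's 17% interest in Crosswind Partners LP.
Chain via Larkspur Trust → Cobalt Mining NL → Highfield Foods Inc. (R2): 15% × 20% × 40% × 10% = 0.12% of Crosswind Partners LP.
Chain via Halcyon Industries Corp. → Redpoint Logistics SA → Summit Manufacturing Inc. (R2): 85% × 10% × 50% × 50% = 2.125% of Crosswind Partners LP.
Direct interest in Crosswind Partners LP: 17%.
Aggregating (R1): 0.12% + 2.125% + 17% = 19.245%.
19.245% falls short of the 80% threshold by 60.755 percentage points.

60.755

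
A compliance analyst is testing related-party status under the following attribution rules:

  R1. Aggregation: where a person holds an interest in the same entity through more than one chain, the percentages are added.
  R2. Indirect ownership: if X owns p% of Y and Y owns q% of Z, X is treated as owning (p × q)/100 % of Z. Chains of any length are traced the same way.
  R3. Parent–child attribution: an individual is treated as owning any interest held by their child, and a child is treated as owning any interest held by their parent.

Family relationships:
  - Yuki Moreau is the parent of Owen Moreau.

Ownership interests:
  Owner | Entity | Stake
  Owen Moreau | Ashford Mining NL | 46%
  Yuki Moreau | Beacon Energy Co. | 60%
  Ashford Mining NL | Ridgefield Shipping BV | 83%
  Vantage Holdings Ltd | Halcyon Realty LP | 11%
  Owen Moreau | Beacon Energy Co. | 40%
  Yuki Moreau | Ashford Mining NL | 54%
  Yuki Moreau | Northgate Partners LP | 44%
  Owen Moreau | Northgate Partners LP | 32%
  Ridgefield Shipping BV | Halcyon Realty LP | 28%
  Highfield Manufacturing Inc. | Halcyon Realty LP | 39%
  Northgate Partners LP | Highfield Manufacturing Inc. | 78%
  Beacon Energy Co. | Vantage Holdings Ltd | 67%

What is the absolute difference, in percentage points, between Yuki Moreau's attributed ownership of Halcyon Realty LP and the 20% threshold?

By parent–child attribution (R3), Yuki Moreau is treated as also owning Owen Moreau's interest in Northgate Partners LP, giving 44% + 32% = 76%.
By parent–child attribution (R3), Yuki Moreau is treated as also owning Owen Moreau's interest in Ashford Mining NL, giving 54% + 46% = 100%.
By parent–child attribution (R3), Yuki Moreau is treated as also owning Owen Moreau's interest in Beacon Energy Co, giving 60% + 40% = 100%.
Chain via Northgate Partners LP → Highfield Manufacturing Inc. (R2): 76% × 78% × 39% = 23.1192% of Halcyon Realty LP.
Chain via Ashford Mining NL → Ridgefield Shipping BV (R2): 100% × 83% × 28% = 23.24% of Halcyon Realty LP.
Chain via Beacon Energy Co. → Vantage Holdings Ltd (R2): 100% × 67% × 11% = 7.37% of Halcyon Realty LP.
Aggregating (R1): 23.1192% + 23.24% + 7.37% = 53.7292%.
53.7292% exceeds the 20% threshold by 33.7292 percentage points.

33.7292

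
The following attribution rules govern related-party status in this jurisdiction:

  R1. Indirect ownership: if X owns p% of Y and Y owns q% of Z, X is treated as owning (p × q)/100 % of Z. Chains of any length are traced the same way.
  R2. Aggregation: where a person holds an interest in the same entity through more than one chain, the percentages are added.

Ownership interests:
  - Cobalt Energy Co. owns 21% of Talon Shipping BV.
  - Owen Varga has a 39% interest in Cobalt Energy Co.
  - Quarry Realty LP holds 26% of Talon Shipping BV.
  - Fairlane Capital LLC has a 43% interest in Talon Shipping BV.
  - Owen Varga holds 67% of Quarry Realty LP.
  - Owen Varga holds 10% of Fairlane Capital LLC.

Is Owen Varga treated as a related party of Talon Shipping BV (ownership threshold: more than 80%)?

No

Chain via Fairlane Capital LLC (R1): 10% × 43% = 4.3% of Talon Shipping BV.
Chain via Quarry Realty LP (R1): 67% × 26% = 17.42% of Talon Shipping BV.
Chain via Cobalt Energy Co. (R1): 39% × 21% = 8.19% of Talon Shipping BV.
Aggregating (R2): 4.3% + 17.42% + 8.19% = 29.91%.
29.91% does not exceed the 80% threshold, so Owen is not a related party to Talon Shipping BV.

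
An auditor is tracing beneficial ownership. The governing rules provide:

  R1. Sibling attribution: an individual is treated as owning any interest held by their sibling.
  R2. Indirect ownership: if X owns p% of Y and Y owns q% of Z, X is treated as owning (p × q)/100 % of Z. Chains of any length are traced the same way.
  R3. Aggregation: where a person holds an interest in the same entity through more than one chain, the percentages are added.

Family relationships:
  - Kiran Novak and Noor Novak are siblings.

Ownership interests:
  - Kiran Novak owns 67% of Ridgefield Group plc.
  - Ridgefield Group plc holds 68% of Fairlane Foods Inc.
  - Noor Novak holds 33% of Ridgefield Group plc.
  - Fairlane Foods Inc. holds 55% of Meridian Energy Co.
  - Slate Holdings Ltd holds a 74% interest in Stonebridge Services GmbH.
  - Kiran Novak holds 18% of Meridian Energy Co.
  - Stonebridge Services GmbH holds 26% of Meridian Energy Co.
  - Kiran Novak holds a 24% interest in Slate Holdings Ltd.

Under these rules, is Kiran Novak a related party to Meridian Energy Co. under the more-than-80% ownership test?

By sibling attribution (R1), Kiran Novak is treated as also owning Noor Novak's interest in Ridgefield Group plc, giving 67% + 33% = 100%.
Chain via Slate Holdings Ltd → Stonebridge Services GmbH (R2): 24% × 74% × 26% = 4.6176% of Meridian Energy Co.
Chain via Ridgefield Group plc → Fairlane Foods Inc. (R2): 100% × 68% × 55% = 37.4% of Meridian Energy Co.
Direct interest in Meridian Energy Co: 18%.
Aggregating (R3): 4.6176% + 37.4% + 18% = 60.0176%.
60.0176% does not exceed the 80% threshold, so Kiran is not a related party to Meridian Energy Co.

No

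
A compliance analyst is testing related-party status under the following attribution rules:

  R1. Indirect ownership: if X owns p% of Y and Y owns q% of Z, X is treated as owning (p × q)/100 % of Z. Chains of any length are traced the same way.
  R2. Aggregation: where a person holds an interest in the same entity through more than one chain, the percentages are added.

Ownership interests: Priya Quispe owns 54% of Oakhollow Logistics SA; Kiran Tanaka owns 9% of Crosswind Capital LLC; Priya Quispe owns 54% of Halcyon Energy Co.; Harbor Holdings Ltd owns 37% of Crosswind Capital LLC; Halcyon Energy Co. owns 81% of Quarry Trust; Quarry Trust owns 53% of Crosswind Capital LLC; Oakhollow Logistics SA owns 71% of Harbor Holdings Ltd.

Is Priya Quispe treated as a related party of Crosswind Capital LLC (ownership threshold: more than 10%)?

Chain via Oakhollow Logistics SA → Harbor Holdings Ltd (R1): 54% × 71% × 37% = 14.1858% of Crosswind Capital LLC.
Chain via Halcyon Energy Co. → Quarry Trust (R1): 54% × 81% × 53% = 23.1822% of Crosswind Capital LLC.
Aggregating (R2): 14.1858% + 23.1822% = 37.368%.
37.368% exceeds the 10% threshold, so Priya is a related party to Crosswind Capital LLC.

Yes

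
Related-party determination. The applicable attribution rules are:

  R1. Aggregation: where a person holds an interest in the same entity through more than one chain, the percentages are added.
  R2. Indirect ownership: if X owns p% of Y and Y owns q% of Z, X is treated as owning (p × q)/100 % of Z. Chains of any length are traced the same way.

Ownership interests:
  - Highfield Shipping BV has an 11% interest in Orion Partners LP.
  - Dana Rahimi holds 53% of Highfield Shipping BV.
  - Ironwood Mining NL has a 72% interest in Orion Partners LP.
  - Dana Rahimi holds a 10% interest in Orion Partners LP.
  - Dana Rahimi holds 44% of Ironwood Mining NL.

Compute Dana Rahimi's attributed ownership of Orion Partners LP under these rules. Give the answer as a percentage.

Chain via Ironwood Mining NL (R2): 44% × 72% = 31.68% of Orion Partners LP.
Chain via Highfield Shipping BV (R2): 53% × 11% = 5.83% of Orion Partners LP.
Direct interest in Orion Partners LP: 10%.
Aggregating (R1): 31.68% + 5.83% + 10% = 47.51%.

47.51%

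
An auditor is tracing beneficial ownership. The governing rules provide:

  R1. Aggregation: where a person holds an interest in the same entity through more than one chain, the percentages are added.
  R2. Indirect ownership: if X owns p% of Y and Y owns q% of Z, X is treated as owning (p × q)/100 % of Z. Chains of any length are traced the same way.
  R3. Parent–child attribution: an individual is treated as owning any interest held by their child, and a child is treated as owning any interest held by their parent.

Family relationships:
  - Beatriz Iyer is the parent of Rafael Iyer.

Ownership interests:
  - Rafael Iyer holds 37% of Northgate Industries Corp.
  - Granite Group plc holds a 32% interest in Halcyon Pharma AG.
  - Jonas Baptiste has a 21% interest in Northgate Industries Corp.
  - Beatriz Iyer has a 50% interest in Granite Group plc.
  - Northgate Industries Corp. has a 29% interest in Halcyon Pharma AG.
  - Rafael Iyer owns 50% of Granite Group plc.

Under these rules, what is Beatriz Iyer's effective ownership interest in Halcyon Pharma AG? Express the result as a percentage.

42.73%

By parent–child attribution (R3), Beatriz Iyer is treated as also owning Rafael Iyer's interest in Granite Group plc, giving 50% + 50% = 100%.
By parent–child attribution (R3), Beatriz Iyer is treated as owning Rafael Iyer's 37% interest in Northgate Industries Corp.
Chain via Granite Group plc (R2): 100% × 32% = 32% of Halcyon Pharma AG.
Chain via Northgate Industries Corp. (R2): 37% × 29% = 10.73% of Halcyon Pharma AG.
Aggregating (R1): 32% + 10.73% = 42.73%.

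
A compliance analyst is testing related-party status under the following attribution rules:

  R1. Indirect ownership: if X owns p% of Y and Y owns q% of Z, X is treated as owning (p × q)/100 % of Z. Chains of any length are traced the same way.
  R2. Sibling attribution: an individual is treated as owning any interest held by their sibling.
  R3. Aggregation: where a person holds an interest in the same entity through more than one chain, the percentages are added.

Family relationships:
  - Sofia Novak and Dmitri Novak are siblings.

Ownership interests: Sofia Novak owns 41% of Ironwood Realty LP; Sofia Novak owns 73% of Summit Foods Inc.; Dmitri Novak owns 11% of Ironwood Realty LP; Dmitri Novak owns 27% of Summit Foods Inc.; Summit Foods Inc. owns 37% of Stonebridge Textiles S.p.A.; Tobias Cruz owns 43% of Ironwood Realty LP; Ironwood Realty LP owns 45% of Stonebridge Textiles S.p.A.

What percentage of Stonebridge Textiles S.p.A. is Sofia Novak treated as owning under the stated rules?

By sibling attribution (R2), Sofia Novak is treated as also owning Dmitri Novak's interest in Summit Foods Inc, giving 73% + 27% = 100%.
By sibling attribution (R2), Sofia Novak is treated as also owning Dmitri Novak's interest in Ironwood Realty LP, giving 41% + 11% = 52%.
Chain via Summit Foods Inc. (R1): 100% × 37% = 37% of Stonebridge Textiles S.p.A.
Chain via Ironwood Realty LP (R1): 52% × 45% = 23.4% of Stonebridge Textiles S.p.A.
Aggregating (R3): 37% + 23.4% = 60.4%.

60.4%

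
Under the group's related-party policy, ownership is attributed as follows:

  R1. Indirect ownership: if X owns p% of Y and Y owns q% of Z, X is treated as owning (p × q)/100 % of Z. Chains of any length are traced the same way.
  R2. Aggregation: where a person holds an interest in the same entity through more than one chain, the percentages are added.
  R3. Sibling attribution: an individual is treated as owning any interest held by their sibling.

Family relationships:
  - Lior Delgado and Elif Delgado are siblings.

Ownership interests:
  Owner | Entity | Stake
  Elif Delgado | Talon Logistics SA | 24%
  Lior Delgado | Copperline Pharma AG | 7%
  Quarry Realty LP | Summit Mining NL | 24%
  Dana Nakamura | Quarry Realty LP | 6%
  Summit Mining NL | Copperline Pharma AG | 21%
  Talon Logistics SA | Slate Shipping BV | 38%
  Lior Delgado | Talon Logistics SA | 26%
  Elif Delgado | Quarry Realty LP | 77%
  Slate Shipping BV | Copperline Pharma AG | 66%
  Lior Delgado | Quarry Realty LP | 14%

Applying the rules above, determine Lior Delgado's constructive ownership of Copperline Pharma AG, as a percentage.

By sibling attribution (R3), Lior Delgado is treated as also owning Elif Delgado's interest in Talon Logistics SA, giving 26% + 24% = 50%.
By sibling attribution (R3), Lior Delgado is treated as also owning Elif Delgado's interest in Quarry Realty LP, giving 14% + 77% = 91%.
Chain via Talon Logistics SA → Slate Shipping BV (R1): 50% × 38% × 66% = 12.54% of Copperline Pharma AG.
Chain via Quarry Realty LP → Summit Mining NL (R1): 91% × 24% × 21% = 4.5864% of Copperline Pharma AG.
Direct interest in Copperline Pharma AG: 7%.
Aggregating (R2): 12.54% + 4.5864% + 7% = 24.1264%.

24.1264%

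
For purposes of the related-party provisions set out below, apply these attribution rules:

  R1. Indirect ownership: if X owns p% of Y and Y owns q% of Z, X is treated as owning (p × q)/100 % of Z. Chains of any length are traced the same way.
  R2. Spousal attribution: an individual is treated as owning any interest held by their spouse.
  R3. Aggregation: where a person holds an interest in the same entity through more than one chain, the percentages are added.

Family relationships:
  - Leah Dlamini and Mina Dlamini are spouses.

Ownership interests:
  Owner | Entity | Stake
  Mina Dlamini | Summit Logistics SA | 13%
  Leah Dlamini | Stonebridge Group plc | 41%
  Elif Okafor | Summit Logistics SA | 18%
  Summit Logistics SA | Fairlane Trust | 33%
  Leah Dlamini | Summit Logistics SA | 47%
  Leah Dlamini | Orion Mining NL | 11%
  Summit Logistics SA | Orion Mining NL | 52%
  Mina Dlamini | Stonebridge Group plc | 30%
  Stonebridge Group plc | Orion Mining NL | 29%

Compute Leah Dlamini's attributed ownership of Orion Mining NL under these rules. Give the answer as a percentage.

62.79%

By spousal attribution (R2), Leah Dlamini is treated as also owning Mina Dlamini's interest in Stonebridge Group plc, giving 41% + 30% = 71%.
By spousal attribution (R2), Leah Dlamini is treated as also owning Mina Dlamini's interest in Summit Logistics SA, giving 47% + 13% = 60%.
Chain via Stonebridge Group plc (R1): 71% × 29% = 20.59% of Orion Mining NL.
Chain via Summit Logistics SA (R1): 60% × 52% = 31.2% of Orion Mining NL.
Direct interest in Orion Mining NL: 11%.
Aggregating (R3): 20.59% + 31.2% + 11% = 62.79%.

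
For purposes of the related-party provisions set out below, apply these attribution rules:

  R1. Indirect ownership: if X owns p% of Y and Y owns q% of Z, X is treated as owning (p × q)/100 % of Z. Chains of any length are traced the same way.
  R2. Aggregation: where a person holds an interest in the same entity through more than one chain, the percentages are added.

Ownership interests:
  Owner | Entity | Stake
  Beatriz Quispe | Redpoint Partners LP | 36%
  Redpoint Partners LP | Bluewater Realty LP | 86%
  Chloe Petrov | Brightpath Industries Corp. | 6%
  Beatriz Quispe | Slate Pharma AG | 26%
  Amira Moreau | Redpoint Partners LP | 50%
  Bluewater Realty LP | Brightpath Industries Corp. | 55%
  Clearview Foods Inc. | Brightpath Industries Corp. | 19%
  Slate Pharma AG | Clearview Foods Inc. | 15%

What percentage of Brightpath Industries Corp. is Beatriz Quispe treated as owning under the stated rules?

Chain via Slate Pharma AG → Clearview Foods Inc. (R1): 26% × 15% × 19% = 0.741% of Brightpath Industries Corp.
Chain via Redpoint Partners LP → Bluewater Realty LP (R1): 36% × 86% × 55% = 17.028% of Brightpath Industries Corp.
Aggregating (R2): 0.741% + 17.028% = 17.769%.

17.769%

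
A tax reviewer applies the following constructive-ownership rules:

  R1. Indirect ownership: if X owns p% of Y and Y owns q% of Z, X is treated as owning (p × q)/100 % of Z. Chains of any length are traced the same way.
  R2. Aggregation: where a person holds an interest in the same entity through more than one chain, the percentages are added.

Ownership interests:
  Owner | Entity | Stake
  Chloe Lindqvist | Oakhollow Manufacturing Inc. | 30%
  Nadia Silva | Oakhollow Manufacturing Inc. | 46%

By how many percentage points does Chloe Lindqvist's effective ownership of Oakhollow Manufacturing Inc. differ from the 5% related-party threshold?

25

Direct interest in Oakhollow Manufacturing Inc: 30%.
30% exceeds the 5% threshold by 25 percentage points.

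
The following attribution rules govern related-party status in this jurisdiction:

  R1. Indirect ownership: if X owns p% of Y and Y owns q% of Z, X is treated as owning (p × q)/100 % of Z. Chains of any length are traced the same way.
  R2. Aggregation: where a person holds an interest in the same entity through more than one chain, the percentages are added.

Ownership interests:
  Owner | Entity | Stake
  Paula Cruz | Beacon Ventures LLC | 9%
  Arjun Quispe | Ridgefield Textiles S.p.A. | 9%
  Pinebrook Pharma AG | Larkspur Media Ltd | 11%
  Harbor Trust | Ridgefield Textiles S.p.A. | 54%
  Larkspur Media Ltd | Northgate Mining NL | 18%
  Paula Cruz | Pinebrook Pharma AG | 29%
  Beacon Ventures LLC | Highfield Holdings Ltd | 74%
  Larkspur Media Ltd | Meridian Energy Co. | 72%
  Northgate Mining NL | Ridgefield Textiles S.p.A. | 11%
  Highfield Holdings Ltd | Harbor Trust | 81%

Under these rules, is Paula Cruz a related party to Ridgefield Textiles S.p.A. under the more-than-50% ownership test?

Chain via Pinebrook Pharma AG → Larkspur Media Ltd → Northgate Mining NL (R1): 29% × 11% × 18% × 11% = 0.063162% of Ridgefield Textiles S.p.A.
Chain via Beacon Ventures LLC → Highfield Holdings Ltd → Harbor Trust (R1): 9% × 74% × 81% × 54% = 2.913084% of Ridgefield Textiles S.p.A.
Aggregating (R2): 0.063162% + 2.913084% = 2.976246%.
2.976246% does not exceed the 50% threshold, so Paula is not a related party to Ridgefield Textiles S.p.A.

No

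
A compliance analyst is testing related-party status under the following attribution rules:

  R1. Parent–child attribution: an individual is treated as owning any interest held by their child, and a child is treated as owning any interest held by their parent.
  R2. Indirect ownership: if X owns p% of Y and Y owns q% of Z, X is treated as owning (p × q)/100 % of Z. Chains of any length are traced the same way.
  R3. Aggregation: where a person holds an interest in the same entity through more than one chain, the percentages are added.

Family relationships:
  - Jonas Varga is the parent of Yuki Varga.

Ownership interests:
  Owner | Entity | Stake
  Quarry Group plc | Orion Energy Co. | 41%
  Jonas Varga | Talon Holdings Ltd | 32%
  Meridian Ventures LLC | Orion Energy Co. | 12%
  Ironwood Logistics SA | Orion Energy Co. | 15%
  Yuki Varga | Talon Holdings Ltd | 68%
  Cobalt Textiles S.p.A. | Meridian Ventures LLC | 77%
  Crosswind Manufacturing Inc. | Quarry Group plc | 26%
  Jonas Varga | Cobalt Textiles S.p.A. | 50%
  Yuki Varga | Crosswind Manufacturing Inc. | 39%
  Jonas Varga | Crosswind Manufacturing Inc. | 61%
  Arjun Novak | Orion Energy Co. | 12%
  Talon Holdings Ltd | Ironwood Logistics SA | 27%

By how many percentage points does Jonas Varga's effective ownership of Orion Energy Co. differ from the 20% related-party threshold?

By parent–child attribution (R1), Jonas Varga is treated as also owning Yuki Varga's interest in Talon Holdings Ltd, giving 32% + 68% = 100%.
By parent–child attribution (R1), Jonas Varga is treated as also owning Yuki Varga's interest in Crosswind Manufacturing Inc, giving 61% + 39% = 100%.
Chain via Talon Holdings Ltd → Ironwood Logistics SA (R2): 100% × 27% × 15% = 4.05% of Orion Energy Co.
Chain via Cobalt Textiles S.p.A. → Meridian Ventures LLC (R2): 50% × 77% × 12% = 4.62% of Orion Energy Co.
Chain via Crosswind Manufacturing Inc. → Quarry Group plc (R2): 100% × 26% × 41% = 10.66% of Orion Energy Co.
Aggregating (R3): 4.05% + 4.62% + 10.66% = 19.33%.
19.33% falls short of the 20% threshold by 0.67 percentage points.

0.67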